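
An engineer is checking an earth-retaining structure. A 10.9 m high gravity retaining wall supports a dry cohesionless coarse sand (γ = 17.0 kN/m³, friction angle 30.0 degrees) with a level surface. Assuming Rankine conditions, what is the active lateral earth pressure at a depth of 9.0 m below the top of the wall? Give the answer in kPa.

K_a = (1 − sin φ)/(1 + sin φ) = 0.3333.
σ_h = K_a γ z = 0.3333 × 17.0 × 9.0 = 51.00 kPa.

51.0 kPa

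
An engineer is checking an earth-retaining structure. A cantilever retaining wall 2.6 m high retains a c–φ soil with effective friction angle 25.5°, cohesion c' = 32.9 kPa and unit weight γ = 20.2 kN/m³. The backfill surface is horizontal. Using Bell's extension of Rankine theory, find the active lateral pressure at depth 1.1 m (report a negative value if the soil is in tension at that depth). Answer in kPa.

-32.7 kPa

K_a = (1 − sin φ)/(1 + sin φ) = 0.3981.
σ_a = K_a γ z − 2c√K_a = 0.3981×20.2×1.1 − 2×32.9×0.6310 = -32.67 kPa.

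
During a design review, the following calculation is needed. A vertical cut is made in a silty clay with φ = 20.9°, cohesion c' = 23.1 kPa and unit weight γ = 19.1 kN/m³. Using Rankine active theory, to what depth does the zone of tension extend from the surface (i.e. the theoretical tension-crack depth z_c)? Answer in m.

K_a = tan²(45° − 20.9°/2) = 0.4741; √K_a = 0.6886.
The active pressure is zero where K_a γ z = 2c√K_a, so z_c = 2c/(γ√K_a) = 2×23.1/(19.1×0.6886) = 3.513 m.

3.51 m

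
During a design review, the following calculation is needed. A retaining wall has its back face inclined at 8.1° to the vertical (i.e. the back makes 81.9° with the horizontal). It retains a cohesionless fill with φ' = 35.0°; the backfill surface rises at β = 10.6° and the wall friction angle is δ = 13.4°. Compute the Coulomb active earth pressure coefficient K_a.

K_a = sin²(α+φ) / [sin²α · sin(α−δ) · (1 + √{sin(φ+δ)sin(φ−β) / (sin(α−δ)sin(α+β))})²].
With α = 81.9°, φ = 35.0°, δ = 13.4°, β = 10.6°: K_a = 0.3509.

0.351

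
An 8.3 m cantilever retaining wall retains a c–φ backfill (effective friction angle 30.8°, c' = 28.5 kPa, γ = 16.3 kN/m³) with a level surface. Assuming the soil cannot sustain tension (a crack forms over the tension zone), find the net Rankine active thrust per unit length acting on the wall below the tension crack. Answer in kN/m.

K_a = 0.3227; √K_a = 0.5681.
Tension-crack depth z_c = 2c/(γ√K_a) = 2×28.5/(16.3×0.5681) = 6.156 m.
σ_a at base = K_a γ H − 2c√K_a = 0.3227×16.3×8.3 − 2×28.5×0.5681 = 11.28 kPa.
P_a = ½ × 11.28 × (H − z_c) = 0.5×11.28×2.144 = 12.09 kN/m.

12.1 kN/m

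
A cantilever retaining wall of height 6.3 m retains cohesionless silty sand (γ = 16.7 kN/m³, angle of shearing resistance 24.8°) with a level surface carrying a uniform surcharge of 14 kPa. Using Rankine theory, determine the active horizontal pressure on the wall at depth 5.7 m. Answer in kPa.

K_a = (1 − sin φ)/(1 + sin φ) = 0.4090.
σ_v = γz + q = 16.7 × 5.7 + 14 = 109.2 kPa.
σ_h = K_a σ_v = 0.4090 × 109.2 = 44.66 kPa.

44.7 kPa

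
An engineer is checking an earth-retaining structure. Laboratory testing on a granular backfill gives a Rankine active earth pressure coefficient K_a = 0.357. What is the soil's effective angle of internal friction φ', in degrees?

28.3°

K_a = tan²(45° − φ/2) ⇒ 45° − φ/2 = arctan(√0.357) = 30.86°.
φ = 2(45° − 30.86°) = 28.28°.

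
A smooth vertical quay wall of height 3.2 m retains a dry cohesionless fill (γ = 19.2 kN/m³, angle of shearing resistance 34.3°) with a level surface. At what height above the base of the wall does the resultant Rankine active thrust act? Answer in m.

1.07 m

K_a = 0.2792.
The pressure distribution is triangular, so the resultant acts at H/3 above the base = 3.2/3 = 1.067 m.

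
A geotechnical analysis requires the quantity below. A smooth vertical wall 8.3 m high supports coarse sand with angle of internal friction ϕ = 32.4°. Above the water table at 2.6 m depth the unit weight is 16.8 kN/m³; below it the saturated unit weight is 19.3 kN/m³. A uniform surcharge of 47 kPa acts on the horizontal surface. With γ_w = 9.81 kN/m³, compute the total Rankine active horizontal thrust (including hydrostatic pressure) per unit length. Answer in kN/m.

416 kN/m

K_a = tan²(45° − φ/2) = 0.3022.
γ' = 19.3 − 9.81 = 9.490 kN/m³. h₂ = H − d_w = 5.7 m.
σ'_h: at surface K_a·q = 14.20; at WT K_a(q+γd_w) = 27.41; at base K_a(q+γd_w+γ'h₂) = 43.75 kPa.
P₁ = ½(14.20+27.41)×2.6 = 54.09; P₂ = ½(27.41+43.75)×5.7 = 202.8; P_w = ½γ_w h₂² = 159.4.
Total = 54.09+202.8+159.4 = 416.3 kN/m.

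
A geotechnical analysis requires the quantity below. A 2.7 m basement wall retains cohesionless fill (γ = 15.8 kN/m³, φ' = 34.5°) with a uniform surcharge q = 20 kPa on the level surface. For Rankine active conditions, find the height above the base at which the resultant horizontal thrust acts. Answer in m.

1.12 m

K_a = 0.2768.
Triangular part P₁ = ½K_aγH² = 15.94 at H/3 = 0.9000 m; rectangular part P₂ = K_a q H = 14.95 at H/2 = 1.350 m.
ȳ = (P₁·0.9000 + P₂·1.350)/(P₁+P₂) = 1.118 m.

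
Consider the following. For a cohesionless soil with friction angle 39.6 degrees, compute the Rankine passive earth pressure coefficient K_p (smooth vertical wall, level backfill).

4.52

K_p = (1 + sin φ)/(1 − sin φ) = tan²(45° + 39.6°/2) = 4.516.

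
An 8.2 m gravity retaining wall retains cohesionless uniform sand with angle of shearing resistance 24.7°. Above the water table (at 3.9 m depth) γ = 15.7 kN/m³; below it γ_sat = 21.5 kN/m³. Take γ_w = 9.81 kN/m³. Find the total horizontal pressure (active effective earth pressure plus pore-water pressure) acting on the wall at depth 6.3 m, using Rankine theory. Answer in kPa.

K_a = (1 − sin φ)/(1 + sin φ) = 0.4106.
γ' = 21.5 − 9.81 = 11.69 kN/m³.
Effective vertical stress at 6.3 m: σ'_v = 15.7×3.9 + 11.69×2.40 = 89.29 kPa.
σ'_h = K_a σ'_v = 0.4106 × 89.29 = 36.66 kPa; u = γ_w × 2.40 = 23.54 kPa.
Total σ_h = 36.66 + 23.54 = 60.20 kPa.

60.2 kPa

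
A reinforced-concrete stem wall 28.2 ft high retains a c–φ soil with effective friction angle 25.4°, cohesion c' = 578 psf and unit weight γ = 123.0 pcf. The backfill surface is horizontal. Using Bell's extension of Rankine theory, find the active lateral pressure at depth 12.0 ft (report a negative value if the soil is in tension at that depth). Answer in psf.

-141 psf

K_a = (1 − sin φ)/(1 + sin φ) = 0.3996.
σ_a = K_a γ z − 2c√K_a = 0.3996×123.0×12.0 − 2×578×0.6322 = -140.9 psf.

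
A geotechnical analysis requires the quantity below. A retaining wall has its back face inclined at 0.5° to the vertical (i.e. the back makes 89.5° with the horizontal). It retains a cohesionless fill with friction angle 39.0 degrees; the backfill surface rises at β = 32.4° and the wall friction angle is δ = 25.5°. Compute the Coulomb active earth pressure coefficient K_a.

0.364

K_a = sin²(α+φ) / [sin²α · sin(α−δ) · (1 + √{sin(φ+δ)sin(φ−β) / (sin(α−δ)sin(α+β))})²].
With α = 89.5°, φ = 39.0°, δ = 25.5°, β = 32.4°: K_a = 0.3638.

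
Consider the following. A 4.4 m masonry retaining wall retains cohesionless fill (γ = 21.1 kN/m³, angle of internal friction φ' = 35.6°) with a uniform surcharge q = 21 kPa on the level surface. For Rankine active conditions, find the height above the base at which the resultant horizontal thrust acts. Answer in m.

K_a = 0.2641.
Triangular part P₁ = ½K_aγH² = 53.95 at H/3 = 1.467 m; rectangular part P₂ = K_a q H = 24.41 at H/2 = 2.200 m.
ȳ = (P₁·1.467 + P₂·2.200)/(P₁+P₂) = 1.695 m.

1.70 m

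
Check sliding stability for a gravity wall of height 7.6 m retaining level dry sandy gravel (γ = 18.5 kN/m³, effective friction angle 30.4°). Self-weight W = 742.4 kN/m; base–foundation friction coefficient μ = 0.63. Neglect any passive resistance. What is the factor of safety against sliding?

2.67

K_a = tan²(45° − 30.4°/2) = 0.3280.
P_a = ½K_aγH² = 0.5×0.3280×18.5×7.6² = 175.2 kN/m, acting at H/3 = 2.533 m above the base.
FS_sliding = μW / P_a = 0.63×742.4 / 175.2 = 2.669.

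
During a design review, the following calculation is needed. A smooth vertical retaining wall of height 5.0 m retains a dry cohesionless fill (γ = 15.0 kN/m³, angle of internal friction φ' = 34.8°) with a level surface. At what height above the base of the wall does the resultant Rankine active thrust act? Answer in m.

1.67 m

K_a = 0.2733.
The pressure distribution is triangular, so the resultant acts at H/3 above the base = 5.0/3 = 1.667 m.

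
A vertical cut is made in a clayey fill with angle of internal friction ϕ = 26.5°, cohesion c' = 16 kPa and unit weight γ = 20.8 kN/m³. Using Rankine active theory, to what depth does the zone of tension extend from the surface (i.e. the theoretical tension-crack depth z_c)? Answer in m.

K_a = tan²(45° − 26.5°/2) = 0.3829; √K_a = 0.6188.
The active pressure is zero where K_a γ z = 2c√K_a, so z_c = 2c/(γ√K_a) = 2×16/(20.8×0.6188) = 2.486 m.

2.49 m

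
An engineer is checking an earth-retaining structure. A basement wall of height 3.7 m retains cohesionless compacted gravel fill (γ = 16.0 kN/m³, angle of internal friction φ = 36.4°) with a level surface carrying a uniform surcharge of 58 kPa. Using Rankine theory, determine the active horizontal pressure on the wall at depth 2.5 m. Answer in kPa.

25.0 kPa

K_a = (1 − sin φ)/(1 + sin φ) = 0.2552.
σ_v = γz + q = 16.0 × 2.5 + 58 = 98.00 kPa.
σ_h = K_a σ_v = 0.2552 × 98.00 = 25.01 kPa.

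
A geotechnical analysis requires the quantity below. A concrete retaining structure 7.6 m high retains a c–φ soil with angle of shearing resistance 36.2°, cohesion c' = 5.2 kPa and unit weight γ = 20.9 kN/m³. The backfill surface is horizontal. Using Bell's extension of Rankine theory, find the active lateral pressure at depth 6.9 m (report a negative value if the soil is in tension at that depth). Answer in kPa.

31.8 kPa

K_a = (1 − sin φ)/(1 + sin φ) = 0.2574.
σ_a = K_a γ z − 2c√K_a = 0.2574×20.9×6.9 − 2×5.2×0.5073 = 31.84 kPa.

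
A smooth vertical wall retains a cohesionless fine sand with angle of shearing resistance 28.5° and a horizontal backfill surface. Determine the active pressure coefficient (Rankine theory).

0.354

K_a = (1 − sin φ)/(1 + sin φ) = (1 − sin 28.5°)/(1 + sin 28.5°) = 0.3540.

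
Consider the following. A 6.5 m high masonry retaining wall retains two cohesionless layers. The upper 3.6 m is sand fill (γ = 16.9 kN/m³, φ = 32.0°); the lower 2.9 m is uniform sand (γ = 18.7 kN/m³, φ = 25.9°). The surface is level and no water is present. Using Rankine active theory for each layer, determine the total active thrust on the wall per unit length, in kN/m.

K_a1 = tan²(45°−32.0°/2) = 0.3073; K_a2 = tan²(45°−25.9°/2) = 0.3920.
Layer 1: σ at base = K_a1 γ₁ h₁ = 18.69 kPa; P₁ = ½×18.69×3.6 = 33.65.
Layer 2: σ_v at top = γ₁h₁ = 60.84; σ_h top = K_a2×60.84 = 23.85; σ_h base = K_a2×(60.84+18.7×2.9) = 45.11.
P₂ = ½(23.85+45.11)×2.9 = 99.98. Total P_a = 33.65+99.98 = 133.6 kN/m.

134 kN/m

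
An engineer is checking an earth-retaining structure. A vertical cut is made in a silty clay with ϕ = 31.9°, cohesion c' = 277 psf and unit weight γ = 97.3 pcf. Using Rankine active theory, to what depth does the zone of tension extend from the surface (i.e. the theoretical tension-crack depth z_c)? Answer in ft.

K_a = tan²(45° − 31.9°/2) = 0.3085; √K_a = 0.5555.
The active pressure is zero where K_a γ z = 2c√K_a, so z_c = 2c/(γ√K_a) = 2×277/(97.3×0.5555) = 10.25 ft.

10.3 ft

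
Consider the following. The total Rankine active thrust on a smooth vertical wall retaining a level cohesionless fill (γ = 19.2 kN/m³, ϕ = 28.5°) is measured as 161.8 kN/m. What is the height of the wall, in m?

6.90 m

K_a = 0.3540. P_a = ½ K_a γ H² ⇒ H = √(2P_a/(K_a γ)).
H = √(2×161.8/(0.3540×19.2)) = 6.901 m.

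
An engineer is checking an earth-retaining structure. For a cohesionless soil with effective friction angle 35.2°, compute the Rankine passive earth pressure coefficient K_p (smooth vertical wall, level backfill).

K_p = (1 + sin φ)/(1 − sin φ) = tan²(45° + 35.2°/2) = 3.722.

3.72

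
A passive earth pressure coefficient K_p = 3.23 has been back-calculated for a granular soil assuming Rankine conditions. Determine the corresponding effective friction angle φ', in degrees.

31.8°

K_p = (1+sin φ)/(1−sin φ) ⇒ sin φ = (K_p − 1)/(K_p + 1) = 0.5272.
φ = arcsin(0.5272) = 31.82°.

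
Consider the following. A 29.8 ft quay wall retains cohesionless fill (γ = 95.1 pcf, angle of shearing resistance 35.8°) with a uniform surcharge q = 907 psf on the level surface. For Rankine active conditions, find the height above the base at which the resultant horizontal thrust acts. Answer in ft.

11.9 ft

K_a = 0.2619.
Triangular part P₁ = ½K_aγH² = 11060 at H/3 = 9.933 ft; rectangular part P₂ = K_a q H = 7078 at H/2 = 14.90 ft.
ȳ = (P₁·9.933 + P₂·14.90)/(P₁+P₂) = 11.87 ft.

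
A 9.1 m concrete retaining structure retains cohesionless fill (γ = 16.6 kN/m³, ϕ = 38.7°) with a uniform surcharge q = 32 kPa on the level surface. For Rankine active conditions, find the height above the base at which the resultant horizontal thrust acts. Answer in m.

K_a = 0.2306.
Triangular part P₁ = ½K_aγH² = 158.5 at H/3 = 3.033 m; rectangular part P₂ = K_a q H = 67.15 at H/2 = 4.550 m.
ȳ = (P₁·3.033 + P₂·4.550)/(P₁+P₂) = 3.485 m.

3.48 m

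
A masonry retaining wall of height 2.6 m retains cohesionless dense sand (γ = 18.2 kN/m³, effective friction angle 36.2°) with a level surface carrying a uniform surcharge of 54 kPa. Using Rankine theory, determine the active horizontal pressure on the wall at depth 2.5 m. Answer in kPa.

K_a = (1 − sin φ)/(1 + sin φ) = 0.2574.
σ_v = γz + q = 18.2 × 2.5 + 54 = 99.50 kPa.
σ_h = K_a σ_v = 0.2574 × 99.50 = 25.61 kPa.

25.6 kPa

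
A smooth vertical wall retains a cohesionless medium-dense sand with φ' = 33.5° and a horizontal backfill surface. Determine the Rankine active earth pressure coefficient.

0.289

K_a = tan²(45° − φ/2) = tan²(28.25°) = 0.2887.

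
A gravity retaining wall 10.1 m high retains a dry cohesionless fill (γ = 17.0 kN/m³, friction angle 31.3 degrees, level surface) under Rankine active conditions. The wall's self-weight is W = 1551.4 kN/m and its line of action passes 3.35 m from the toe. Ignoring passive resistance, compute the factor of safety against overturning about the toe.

K_a = tan²(45° − 31.3°/2) = 0.3162.
P_a = ½K_aγH² = 0.5×0.3162×17.0×10.1² = 274.2 kN/m, acting at H/3 = 3.367 m above the base.
Overturning moment M_o = P_a × H/3 = 274.2 × 3.367 = 923.1.
Resisting moment M_r = W × 3.35 = 1551.4 × 3.35 = 5197.
FS_overturning = M_r/M_o = 5197/923.1 = 5.630.

5.63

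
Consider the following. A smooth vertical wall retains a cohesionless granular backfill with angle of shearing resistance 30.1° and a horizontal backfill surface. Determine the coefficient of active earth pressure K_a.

K_a = tan²(45° − φ/2) = tan²(29.95°) = 0.3320.

0.332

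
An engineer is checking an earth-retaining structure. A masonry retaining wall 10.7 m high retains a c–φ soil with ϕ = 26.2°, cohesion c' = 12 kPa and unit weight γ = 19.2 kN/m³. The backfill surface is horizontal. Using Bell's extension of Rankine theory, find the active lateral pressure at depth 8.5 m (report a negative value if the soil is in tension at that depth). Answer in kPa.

48.3 kPa

K_a = (1 − sin φ)/(1 + sin φ) = 0.3874.
σ_a = K_a γ z − 2c√K_a = 0.3874×19.2×8.5 − 2×12×0.6224 = 48.29 kPa.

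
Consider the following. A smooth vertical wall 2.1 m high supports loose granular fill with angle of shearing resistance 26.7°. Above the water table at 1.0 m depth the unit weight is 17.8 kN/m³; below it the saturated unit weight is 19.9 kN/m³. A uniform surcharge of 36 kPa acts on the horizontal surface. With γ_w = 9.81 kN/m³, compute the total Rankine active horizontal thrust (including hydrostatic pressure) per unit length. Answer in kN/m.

K_a = tan²(45° − φ/2) = 0.3800.
γ' = 19.9 − 9.81 = 10.09 kN/m³. h₂ = H − d_w = 1.1 m.
σ'_h: at surface K_a·q = 13.68; at WT K_a(q+γd_w) = 20.44; at base K_a(q+γd_w+γ'h₂) = 24.66 kPa.
P₁ = ½(13.68+20.44)×1.0 = 17.06; P₂ = ½(20.44+24.66)×1.1 = 24.81; P_w = ½γ_w h₂² = 5.935.
Total = 17.06+24.81+5.935 = 47.80 kN/m.

47.8 kN/m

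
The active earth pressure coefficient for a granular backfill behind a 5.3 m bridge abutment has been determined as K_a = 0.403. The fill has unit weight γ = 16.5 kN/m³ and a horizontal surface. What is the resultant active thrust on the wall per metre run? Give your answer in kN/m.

93.4 kN/m

P = ½ K_a γ H² = 0.5 × 0.403 × 16.5 × 5.3² = 93.39 kN/m.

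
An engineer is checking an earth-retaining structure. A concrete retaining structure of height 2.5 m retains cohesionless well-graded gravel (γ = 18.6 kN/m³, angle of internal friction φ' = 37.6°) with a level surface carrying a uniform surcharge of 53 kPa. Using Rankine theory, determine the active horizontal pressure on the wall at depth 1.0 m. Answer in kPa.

17.3 kPa

K_a = (1 − sin φ)/(1 + sin φ) = 0.2421.
σ_v = γz + q = 18.6 × 1.0 + 53 = 71.60 kPa.
σ_h = K_a σ_v = 0.2421 × 71.60 = 17.34 kPa.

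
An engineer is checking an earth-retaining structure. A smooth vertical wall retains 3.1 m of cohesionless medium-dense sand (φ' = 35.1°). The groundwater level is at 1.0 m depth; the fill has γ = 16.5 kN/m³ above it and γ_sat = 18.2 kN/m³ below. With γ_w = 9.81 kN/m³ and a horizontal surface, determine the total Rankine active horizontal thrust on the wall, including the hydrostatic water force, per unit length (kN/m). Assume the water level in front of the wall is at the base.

K_a = tan²(45° − φ/2) = 0.2698.
γ' = 18.2 − 9.81 = 8.390 kN/m³. Depth below WT = 2.1 m.
σ'_h at WT = K_a γ d_w = 4.452 kPa; at base = 4.452 + K_a γ' × 2.1 = 9.207 kPa.
P₁ (0–1.0 m) = ½×4.452×1.0 = 2.226. P₂ (1.0–3.1 m) = ½(4.452+9.207)×2.1 = 14.34.
P_w = ½ γ_w h₂² = 0.5×9.81×2.1² = 21.63. Total = 2.226+14.34+21.63 = 38.20 kN/m.

38.2 kN/m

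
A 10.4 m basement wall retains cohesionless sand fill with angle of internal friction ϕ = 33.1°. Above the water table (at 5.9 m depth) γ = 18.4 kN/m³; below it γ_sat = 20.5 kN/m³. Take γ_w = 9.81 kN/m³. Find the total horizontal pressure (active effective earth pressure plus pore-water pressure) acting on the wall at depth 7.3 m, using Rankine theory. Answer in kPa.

K_a = (1 − sin φ)/(1 + sin φ) = 0.2936.
γ' = 20.5 − 9.81 = 10.69 kN/m³.
Effective vertical stress at 7.3 m: σ'_v = 18.4×5.9 + 10.69×1.40 = 123.5 kPa.
σ'_h = K_a σ'_v = 0.2936 × 123.5 = 36.26 kPa; u = γ_w × 1.40 = 13.73 kPa.
Total σ_h = 36.26 + 13.73 = 50.00 kPa.

50.0 kPa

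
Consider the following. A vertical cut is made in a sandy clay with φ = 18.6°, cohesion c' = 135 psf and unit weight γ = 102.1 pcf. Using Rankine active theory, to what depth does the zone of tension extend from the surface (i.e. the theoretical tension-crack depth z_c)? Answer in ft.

3.68 ft

K_a = tan²(45° − 18.6°/2) = 0.5163; √K_a = 0.7186.
The active pressure is zero where K_a γ z = 2c√K_a, so z_c = 2c/(γ√K_a) = 2×135/(102.1×0.7186) = 3.680 ft.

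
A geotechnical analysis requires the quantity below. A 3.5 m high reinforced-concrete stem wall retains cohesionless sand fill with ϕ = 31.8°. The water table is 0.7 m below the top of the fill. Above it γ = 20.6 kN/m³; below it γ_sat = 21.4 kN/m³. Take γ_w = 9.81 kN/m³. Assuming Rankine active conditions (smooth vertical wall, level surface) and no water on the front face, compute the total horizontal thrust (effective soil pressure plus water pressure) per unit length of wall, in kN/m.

66.6 kN/m

K_a = tan²(45° − φ/2) = 0.3098.
γ' = 21.4 − 9.81 = 11.59 kN/m³. Depth below WT = 2.8 m.
σ'_h at WT = K_a γ d_w = 4.467 kPa; at base = 4.467 + K_a γ' × 2.8 = 14.52 kPa.
P₁ (0–0.7 m) = ½×4.467×0.7 = 1.564. P₂ (0.7–3.5 m) = ½(4.467+14.52)×2.8 = 26.58.
P_w = ½ γ_w h₂² = 0.5×9.81×2.8² = 38.46. Total = 1.564+26.58+38.46 = 66.60 kN/m.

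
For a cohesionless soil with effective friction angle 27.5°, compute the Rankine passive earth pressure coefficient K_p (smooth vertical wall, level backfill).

K_p = (1 + sin φ)/(1 − sin φ) = tan²(45° + 27.5°/2) = 2.716.

2.72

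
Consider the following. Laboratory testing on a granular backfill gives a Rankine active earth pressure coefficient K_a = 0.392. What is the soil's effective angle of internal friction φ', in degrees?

K_a = tan²(45° − φ/2) ⇒ 45° − φ/2 = arctan(√0.392) = 32.05°.
φ = 2(45° − 32.05°) = 25.90°.

25.9°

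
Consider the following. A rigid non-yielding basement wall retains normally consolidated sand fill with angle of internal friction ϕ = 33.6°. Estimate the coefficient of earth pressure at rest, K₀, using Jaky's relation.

K₀ = 1 − sin φ' = 1 − sin 33.6° = 0.4466.

0.447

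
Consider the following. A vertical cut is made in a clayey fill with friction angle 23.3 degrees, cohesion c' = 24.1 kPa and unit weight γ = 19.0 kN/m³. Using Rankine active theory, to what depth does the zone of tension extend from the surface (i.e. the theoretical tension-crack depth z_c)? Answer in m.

K_a = tan²(45° − 23.3°/2) = 0.4331; √K_a = 0.6581.
The active pressure is zero where K_a γ z = 2c√K_a, so z_c = 2c/(γ√K_a) = 2×24.1/(19.0×0.6581) = 3.855 m.

3.85 m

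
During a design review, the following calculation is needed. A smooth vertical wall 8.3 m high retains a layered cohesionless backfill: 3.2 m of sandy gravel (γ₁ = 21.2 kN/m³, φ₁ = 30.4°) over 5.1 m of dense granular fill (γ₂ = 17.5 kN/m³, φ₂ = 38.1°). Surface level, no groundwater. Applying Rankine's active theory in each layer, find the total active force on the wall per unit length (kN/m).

K_a1 = tan²(45°−30.4°/2) = 0.3280; K_a2 = tan²(45°−38.1°/2) = 0.2368.
Layer 1: σ at base = K_a1 γ₁ h₁ = 22.25 kPa; P₁ = ½×22.25×3.2 = 35.60.
Layer 2: σ_v at top = γ₁h₁ = 67.84; σ_h top = K_a2×67.84 = 16.07; σ_h base = K_a2×(67.84+17.5×5.1) = 37.20.
P₂ = ½(16.07+37.20)×5.1 = 135.8. Total P_a = 35.60+135.8 = 171.4 kN/m.

171 kN/m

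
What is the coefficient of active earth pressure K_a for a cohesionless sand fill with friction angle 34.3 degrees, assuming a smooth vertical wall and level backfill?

0.279

K_a = tan²(45° − φ/2) = tan²(27.85°) = 0.2792.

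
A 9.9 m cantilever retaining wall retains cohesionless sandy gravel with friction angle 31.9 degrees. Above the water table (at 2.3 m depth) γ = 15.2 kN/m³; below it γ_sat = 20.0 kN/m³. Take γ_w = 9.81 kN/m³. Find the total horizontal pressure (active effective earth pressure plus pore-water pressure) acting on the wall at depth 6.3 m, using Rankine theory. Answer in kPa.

K_a = (1 − sin φ)/(1 + sin φ) = 0.3085.
γ' = 20.0 − 9.81 = 10.19 kN/m³.
Effective vertical stress at 6.3 m: σ'_v = 15.2×2.3 + 10.19×4.00 = 75.72 kPa.
σ'_h = K_a σ'_v = 0.3085 × 75.72 = 23.36 kPa; u = γ_w × 4.00 = 39.24 kPa.
Total σ_h = 23.36 + 39.24 = 62.60 kPa.

62.6 kPa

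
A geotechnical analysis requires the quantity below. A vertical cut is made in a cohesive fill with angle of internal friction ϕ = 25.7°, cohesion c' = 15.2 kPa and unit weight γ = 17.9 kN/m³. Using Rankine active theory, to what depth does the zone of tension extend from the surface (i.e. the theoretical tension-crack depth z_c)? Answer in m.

2.70 m

K_a = tan²(45° − 25.7°/2) = 0.3950; √K_a = 0.6285.
The active pressure is zero where K_a γ z = 2c√K_a, so z_c = 2c/(γ√K_a) = 2×15.2/(17.9×0.6285) = 2.702 m.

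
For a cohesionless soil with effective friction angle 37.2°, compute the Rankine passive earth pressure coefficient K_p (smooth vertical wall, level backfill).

K_p = (1 + sin φ)/(1 − sin φ) = tan²(45° + 37.2°/2) = 4.058.

4.06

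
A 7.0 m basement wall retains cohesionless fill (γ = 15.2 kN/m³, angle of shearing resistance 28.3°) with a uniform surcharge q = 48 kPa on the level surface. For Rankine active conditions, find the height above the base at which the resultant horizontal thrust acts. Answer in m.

K_a = 0.3568.
Triangular part P₁ = ½K_aγH² = 132.9 at H/3 = 2.333 m; rectangular part P₂ = K_a q H = 119.9 at H/2 = 3.500 m.
ȳ = (P₁·2.333 + P₂·3.500)/(P₁+P₂) = 2.887 m.

2.89 m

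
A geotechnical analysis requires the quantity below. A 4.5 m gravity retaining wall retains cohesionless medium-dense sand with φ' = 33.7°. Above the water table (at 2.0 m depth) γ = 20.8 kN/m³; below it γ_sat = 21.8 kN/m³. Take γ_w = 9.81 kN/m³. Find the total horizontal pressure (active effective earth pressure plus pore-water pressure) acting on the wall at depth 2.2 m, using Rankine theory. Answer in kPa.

K_a = (1 − sin φ)/(1 + sin φ) = 0.2863.
γ' = 21.8 − 9.81 = 11.99 kN/m³.
Effective vertical stress at 2.2 m: σ'_v = 20.8×2.0 + 11.99×0.200 = 44.00 kPa.
σ'_h = K_a σ'_v = 0.2863 × 44.00 = 12.60 kPa; u = γ_w × 0.200 = 1.962 kPa.
Total σ_h = 12.60 + 1.962 = 14.56 kPa.

14.6 kPa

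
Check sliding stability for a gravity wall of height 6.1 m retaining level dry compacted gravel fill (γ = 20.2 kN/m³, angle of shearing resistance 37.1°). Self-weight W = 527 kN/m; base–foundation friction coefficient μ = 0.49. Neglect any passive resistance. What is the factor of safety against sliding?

2.78

K_a = tan²(45° − 37.1°/2) = 0.2475.
P_a = ½K_aγH² = 0.5×0.2475×20.2×6.1² = 93.02 kN/m, acting at H/3 = 2.033 m above the base.
FS_sliding = μW / P_a = 0.49×527 / 93.02 = 2.776.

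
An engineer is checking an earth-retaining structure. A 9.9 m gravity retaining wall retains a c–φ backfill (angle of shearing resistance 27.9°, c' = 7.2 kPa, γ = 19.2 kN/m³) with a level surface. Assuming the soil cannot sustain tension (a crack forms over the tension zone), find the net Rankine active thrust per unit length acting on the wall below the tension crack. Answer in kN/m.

261 kN/m

K_a = 0.3625; √K_a = 0.6020.
Tension-crack depth z_c = 2c/(γ√K_a) = 2×7.2/(19.2×0.6020) = 1.246 m.
σ_a at base = K_a γ H − 2c√K_a = 0.3625×19.2×9.9 − 2×7.2×0.6020 = 60.23 kPa.
P_a = ½ × 60.23 × (H − z_c) = 0.5×60.23×8.654 = 260.6 kN/m.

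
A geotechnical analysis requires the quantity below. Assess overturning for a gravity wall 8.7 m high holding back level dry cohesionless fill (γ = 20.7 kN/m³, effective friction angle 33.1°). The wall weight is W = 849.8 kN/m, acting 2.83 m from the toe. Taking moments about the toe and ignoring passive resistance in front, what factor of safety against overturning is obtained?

K_a = tan²(45° − 33.1°/2) = 0.2936.
P_a = ½K_aγH² = 0.5×0.2936×20.7×8.7² = 230.0 kN/m, acting at H/3 = 2.900 m above the base.
Overturning moment M_o = P_a × H/3 = 230.0 × 2.900 = 667.0.
Resisting moment M_r = W × 2.83 = 849.8 × 2.83 = 2405.
FS_overturning = M_r/M_o = 2405/667.0 = 3.606.

3.61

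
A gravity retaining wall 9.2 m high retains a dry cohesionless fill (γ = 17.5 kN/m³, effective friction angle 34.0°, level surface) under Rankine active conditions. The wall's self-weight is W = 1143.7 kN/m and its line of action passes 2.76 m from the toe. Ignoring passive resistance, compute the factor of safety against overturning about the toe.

4.92

K_a = tan²(45° − 34.0°/2) = 0.2827.
P_a = ½K_aγH² = 0.5×0.2827×17.5×9.2² = 209.4 kN/m, acting at H/3 = 3.067 m above the base.
Overturning moment M_o = P_a × H/3 = 209.4 × 3.067 = 642.1.
Resisting moment M_r = W × 2.76 = 1143.7 × 2.76 = 3157.
FS_overturning = M_r/M_o = 3157/642.1 = 4.916.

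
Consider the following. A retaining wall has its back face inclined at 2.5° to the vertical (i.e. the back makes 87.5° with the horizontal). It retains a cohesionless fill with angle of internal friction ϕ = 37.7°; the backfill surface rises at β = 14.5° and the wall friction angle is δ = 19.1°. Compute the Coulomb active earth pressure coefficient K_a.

0.280

K_a = sin²(α+φ) / [sin²α · sin(α−δ) · (1 + √{sin(φ+δ)sin(φ−β) / (sin(α−δ)sin(α+β))})²].
With α = 87.5°, φ = 37.7°, δ = 19.1°, β = 14.5°: K_a = 0.2803.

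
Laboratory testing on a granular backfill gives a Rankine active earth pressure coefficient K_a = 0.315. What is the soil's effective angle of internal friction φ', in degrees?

31.4°

K_a = tan²(45° − φ/2) ⇒ 45° − φ/2 = arctan(√0.315) = 29.30°.
φ = 2(45° − 29.30°) = 31.39°.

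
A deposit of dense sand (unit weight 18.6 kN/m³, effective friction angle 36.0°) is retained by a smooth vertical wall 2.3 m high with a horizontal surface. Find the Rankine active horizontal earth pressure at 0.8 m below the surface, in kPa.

K_a = (1 − sin φ)/(1 + sin φ) = 0.2596.
σ_h = K_a γ z = 0.2596 × 18.6 × 0.8 = 3.863 kPa.

3.86 kPa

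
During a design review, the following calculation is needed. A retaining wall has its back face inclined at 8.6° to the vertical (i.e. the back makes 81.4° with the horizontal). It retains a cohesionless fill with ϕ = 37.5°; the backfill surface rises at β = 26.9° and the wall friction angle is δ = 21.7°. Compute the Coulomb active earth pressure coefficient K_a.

K_a = sin²(α+φ) / [sin²α · sin(α−δ) · (1 + √{sin(φ+δ)sin(φ−β) / (sin(α−δ)sin(α+β))})²].
With α = 81.4°, φ = 37.5°, δ = 21.7°, β = 26.9°: K_a = 0.4385.

0.438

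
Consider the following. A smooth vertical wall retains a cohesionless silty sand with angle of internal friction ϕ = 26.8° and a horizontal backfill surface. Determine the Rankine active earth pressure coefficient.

0.378

K_a = tan²(45° − φ/2) = tan²(31.60°) = 0.3785.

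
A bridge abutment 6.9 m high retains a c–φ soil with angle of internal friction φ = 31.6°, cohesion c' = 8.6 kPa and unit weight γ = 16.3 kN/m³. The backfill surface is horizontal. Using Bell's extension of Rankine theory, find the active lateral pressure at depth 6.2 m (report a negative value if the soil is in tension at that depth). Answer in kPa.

22.0 kPa

K_a = (1 − sin φ)/(1 + sin φ) = 0.3123.
σ_a = K_a γ z − 2c√K_a = 0.3123×16.3×6.2 − 2×8.6×0.5589 = 21.95 kPa.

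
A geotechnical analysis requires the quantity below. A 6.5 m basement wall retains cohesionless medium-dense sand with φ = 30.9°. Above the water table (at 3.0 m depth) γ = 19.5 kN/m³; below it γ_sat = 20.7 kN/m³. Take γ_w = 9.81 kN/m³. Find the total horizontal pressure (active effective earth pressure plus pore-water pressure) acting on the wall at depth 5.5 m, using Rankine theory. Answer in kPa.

K_a = (1 − sin φ)/(1 + sin φ) = 0.3214.
γ' = 20.7 − 9.81 = 10.89 kN/m³.
Effective vertical stress at 5.5 m: σ'_v = 19.5×3.0 + 10.89×2.50 = 85.72 kPa.
σ'_h = K_a σ'_v = 0.3214 × 85.72 = 27.55 kPa; u = γ_w × 2.50 = 24.53 kPa.
Total σ_h = 27.55 + 24.53 = 52.08 kPa.

52.1 kPa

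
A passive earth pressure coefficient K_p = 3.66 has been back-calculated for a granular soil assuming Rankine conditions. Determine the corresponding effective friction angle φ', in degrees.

34.8°

K_p = (1+sin φ)/(1−sin φ) ⇒ sin φ = (K_p − 1)/(K_p + 1) = 0.5708.
φ = arcsin(0.5708) = 34.81°.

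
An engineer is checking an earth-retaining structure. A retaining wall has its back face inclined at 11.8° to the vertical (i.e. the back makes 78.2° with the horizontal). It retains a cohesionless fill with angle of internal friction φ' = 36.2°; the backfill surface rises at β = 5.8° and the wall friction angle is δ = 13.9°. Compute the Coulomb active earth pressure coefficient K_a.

K_a = sin²(α+φ) / [sin²α · sin(α−δ) · (1 + √{sin(φ+δ)sin(φ−β) / (sin(α−δ)sin(α+β))})²].
With α = 78.2°, φ = 36.2°, δ = 13.9°, β = 5.8°: K_a = 0.3494.

0.349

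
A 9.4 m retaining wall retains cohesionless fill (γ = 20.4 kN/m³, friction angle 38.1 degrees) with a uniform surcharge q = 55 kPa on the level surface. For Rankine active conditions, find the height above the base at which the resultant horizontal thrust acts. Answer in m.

3.70 m

K_a = 0.2368.
Triangular part P₁ = ½K_aγH² = 213.4 at H/3 = 3.133 m; rectangular part P₂ = K_a q H = 122.4 at H/2 = 4.700 m.
ȳ = (P₁·3.133 + P₂·4.700)/(P₁+P₂) = 3.704 m.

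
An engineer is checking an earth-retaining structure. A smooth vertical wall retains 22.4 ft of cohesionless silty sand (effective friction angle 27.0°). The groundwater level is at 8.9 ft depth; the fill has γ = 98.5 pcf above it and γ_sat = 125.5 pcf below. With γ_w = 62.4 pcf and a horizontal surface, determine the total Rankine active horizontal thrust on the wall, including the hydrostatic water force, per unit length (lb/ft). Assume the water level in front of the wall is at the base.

13800 lb/ft

K_a = tan²(45° − φ/2) = 0.3755.
γ' = 125.5 − 62.4 = 63.10 pcf. Depth below WT = 13.5 ft.
σ'_h at WT = K_a γ d_w = 329.2 psf; at base = 329.2 + K_a γ' × 13.5 = 649.1 psf.
P₁ (0–8.9 ft) = ½×329.2×8.9 = 1465. P₂ (8.9–22.4 ft) = ½(329.2+649.1)×13.5 = 6604.
P_w = ½ γ_w h₂² = 0.5×62.4×13.5² = 5686. Total = 1465+6604+5686 = 13750 lb/ft.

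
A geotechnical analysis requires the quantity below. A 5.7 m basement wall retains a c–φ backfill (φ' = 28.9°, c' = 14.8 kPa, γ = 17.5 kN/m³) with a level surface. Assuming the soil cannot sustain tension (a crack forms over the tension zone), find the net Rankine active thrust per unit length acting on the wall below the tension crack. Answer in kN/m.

K_a = 0.3484; √K_a = 0.5902.
Tension-crack depth z_c = 2c/(γ√K_a) = 2×14.8/(17.5×0.5902) = 2.866 m.
σ_a at base = K_a γ H − 2c√K_a = 0.3484×17.5×5.7 − 2×14.8×0.5902 = 17.28 kPa.
P_a = ½ × 17.28 × (H − z_c) = 0.5×17.28×2.834 = 24.49 kN/m.

24.5 kN/m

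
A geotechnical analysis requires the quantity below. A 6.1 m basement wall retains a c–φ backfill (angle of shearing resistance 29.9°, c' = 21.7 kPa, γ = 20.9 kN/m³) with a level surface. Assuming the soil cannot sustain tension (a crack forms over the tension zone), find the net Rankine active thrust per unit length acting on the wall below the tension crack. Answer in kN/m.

22.0 kN/m

K_a = 0.3347; √K_a = 0.5785.
Tension-crack depth z_c = 2c/(γ√K_a) = 2×21.7/(20.9×0.5785) = 3.589 m.
σ_a at base = K_a γ H − 2c√K_a = 0.3347×20.9×6.1 − 2×21.7×0.5785 = 17.56 kPa.
P_a = ½ × 17.56 × (H − z_c) = 0.5×17.56×2.511 = 22.04 kN/m.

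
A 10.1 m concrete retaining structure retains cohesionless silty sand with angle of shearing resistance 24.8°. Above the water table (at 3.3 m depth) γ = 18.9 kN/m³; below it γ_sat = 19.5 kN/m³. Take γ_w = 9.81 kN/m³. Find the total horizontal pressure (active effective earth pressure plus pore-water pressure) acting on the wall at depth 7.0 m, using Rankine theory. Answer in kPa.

K_a = (1 − sin φ)/(1 + sin φ) = 0.4090.
γ' = 19.5 − 9.81 = 9.690 kN/m³.
Effective vertical stress at 7.0 m: σ'_v = 18.9×3.3 + 9.690×3.70 = 98.22 kPa.
σ'_h = K_a σ'_v = 0.4090 × 98.22 = 40.17 kPa; u = γ_w × 3.70 = 36.30 kPa.
Total σ_h = 40.17 + 36.30 = 76.47 kPa.

76.5 kPa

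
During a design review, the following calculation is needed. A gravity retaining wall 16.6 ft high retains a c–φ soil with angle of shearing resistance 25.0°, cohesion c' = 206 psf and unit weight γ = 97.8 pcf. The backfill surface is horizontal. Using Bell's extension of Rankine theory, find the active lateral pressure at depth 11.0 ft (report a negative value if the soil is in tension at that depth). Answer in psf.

174 psf

K_a = (1 − sin φ)/(1 + sin φ) = 0.4059.
σ_a = K_a γ z − 2c√K_a = 0.4059×97.8×11.0 − 2×206×0.6371 = 174.1 psf.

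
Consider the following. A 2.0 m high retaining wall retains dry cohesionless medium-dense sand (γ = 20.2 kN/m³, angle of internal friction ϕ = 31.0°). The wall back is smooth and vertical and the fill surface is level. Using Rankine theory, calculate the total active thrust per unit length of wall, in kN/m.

K_a = tan²(45° − φ/2) = 0.3201.
P_a = ½ K_a γ H² = 0.5 × 0.3201 × 20.2 × 2.0² = 12.93 kN/m.

12.9 kN/m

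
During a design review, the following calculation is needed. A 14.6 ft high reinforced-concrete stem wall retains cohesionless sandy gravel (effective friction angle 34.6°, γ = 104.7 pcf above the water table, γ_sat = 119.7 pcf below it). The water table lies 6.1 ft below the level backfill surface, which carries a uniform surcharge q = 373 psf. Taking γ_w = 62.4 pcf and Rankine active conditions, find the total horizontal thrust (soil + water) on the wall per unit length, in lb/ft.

K_a = tan²(45° − φ/2) = 0.2756.
γ' = 119.7 − 62.4 = 57.30 pcf. h₂ = H − d_w = 8.5 ft.
σ'_h: at surface K_a·q = 102.8; at WT K_a(q+γd_w) = 278.9; at base K_a(q+γd_w+γ'h₂) = 413.1 psf.
P₁ = ½(102.8+278.9)×6.1 = 1164; P₂ = ½(278.9+413.1)×8.5 = 2941; P_w = ½γ_w h₂² = 2254.
Total = 1164+2941+2254 = 6359 lb/ft.

6360 lb/ft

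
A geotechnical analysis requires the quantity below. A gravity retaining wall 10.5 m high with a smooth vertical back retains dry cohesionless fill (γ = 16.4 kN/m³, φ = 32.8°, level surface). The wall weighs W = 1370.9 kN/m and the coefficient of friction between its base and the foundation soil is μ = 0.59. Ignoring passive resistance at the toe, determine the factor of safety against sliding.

K_a = tan²(45° − 32.8°/2) = 0.2973.
P_a = ½K_aγH² = 0.5×0.2973×16.4×10.5² = 268.7 kN/m, acting at H/3 = 3.500 m above the base.
FS_sliding = μW / P_a = 0.59×1370.9 / 268.7 = 3.010.

3.01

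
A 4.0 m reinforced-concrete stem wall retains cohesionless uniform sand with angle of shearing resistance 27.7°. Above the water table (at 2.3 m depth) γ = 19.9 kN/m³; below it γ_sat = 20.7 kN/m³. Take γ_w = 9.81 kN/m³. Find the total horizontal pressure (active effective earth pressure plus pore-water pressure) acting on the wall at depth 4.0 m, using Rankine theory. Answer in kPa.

K_a = (1 − sin φ)/(1 + sin φ) = 0.3653.
γ' = 20.7 − 9.81 = 10.89 kN/m³.
Effective vertical stress at 4.0 m: σ'_v = 19.9×2.3 + 10.89×1.70 = 64.28 kPa.
σ'_h = K_a σ'_v = 0.3653 × 64.28 = 23.48 kPa; u = γ_w × 1.70 = 16.68 kPa.
Total σ_h = 23.48 + 16.68 = 40.16 kPa.

40.2 kPa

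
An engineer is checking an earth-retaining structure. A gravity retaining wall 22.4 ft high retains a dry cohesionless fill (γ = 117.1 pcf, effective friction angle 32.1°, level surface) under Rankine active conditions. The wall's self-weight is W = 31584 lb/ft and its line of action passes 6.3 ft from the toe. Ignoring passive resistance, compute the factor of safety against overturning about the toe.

2.96

K_a = tan²(45° − 32.1°/2) = 0.3060.
P_a = ½K_aγH² = 0.5×0.3060×117.1×22.4² = 8990 lb/ft, acting at H/3 = 7.467 ft above the base.
Overturning moment M_o = P_a × H/3 = 8990 × 7.467 = 67120.
Resisting moment M_r = W × 6.3 = 31584 × 6.3 = 199000.
FS_overturning = M_r/M_o = 199000/67120 = 2.964.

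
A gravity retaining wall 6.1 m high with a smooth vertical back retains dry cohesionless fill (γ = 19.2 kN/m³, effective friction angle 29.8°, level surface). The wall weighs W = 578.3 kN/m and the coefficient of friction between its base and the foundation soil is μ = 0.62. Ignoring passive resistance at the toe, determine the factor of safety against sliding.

2.99

K_a = tan²(45° − 29.8°/2) = 0.3360.
P_a = ½K_aγH² = 0.5×0.3360×19.2×6.1² = 120.0 kN/m, acting at H/3 = 2.033 m above the base.
FS_sliding = μW / P_a = 0.62×578.3 / 120.0 = 2.987.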